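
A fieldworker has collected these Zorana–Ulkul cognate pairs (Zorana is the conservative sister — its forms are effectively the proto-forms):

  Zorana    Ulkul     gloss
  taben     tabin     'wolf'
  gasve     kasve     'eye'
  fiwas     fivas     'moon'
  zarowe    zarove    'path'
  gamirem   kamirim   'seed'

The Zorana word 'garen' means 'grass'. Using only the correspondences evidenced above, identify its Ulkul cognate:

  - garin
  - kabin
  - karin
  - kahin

gasve ~ kasve, gamirem ~ kamirim — Zorana g corresponds to Ulkul k word-initially before a back vowel.
taben ~ tabin — Zorana e corresponds to Ulkul i after a consonant, before a nasal.
Applying these to Zorana 'garen':
  garen → karen   (g→k word-initially before a back vowel)
  karen → karin   (e→i after a consonant, before a nasal)
So the Ulkul cognate is 'karin'.

karin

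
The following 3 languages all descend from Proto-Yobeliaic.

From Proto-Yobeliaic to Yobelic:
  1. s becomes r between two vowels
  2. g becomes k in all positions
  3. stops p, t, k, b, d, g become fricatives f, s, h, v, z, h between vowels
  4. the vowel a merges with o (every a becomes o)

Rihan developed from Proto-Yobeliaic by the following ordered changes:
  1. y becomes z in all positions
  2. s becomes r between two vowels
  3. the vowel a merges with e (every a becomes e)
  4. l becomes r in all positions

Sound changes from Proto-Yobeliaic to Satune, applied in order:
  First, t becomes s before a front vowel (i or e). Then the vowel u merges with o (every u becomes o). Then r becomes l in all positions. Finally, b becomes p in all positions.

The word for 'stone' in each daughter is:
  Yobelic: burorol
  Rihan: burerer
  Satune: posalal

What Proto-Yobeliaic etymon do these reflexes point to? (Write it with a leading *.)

*busaral

Position 2: Yobelic has u, Rihan has u, Satune has o. Yobelic preserves u here (none of its changes turn any other segment into u), so the proto-segment is *u.
Position 4: Yobelic has o, Rihan has e, Satune has a. Satune preserves a here (none of its changes turn any other segment into a), so the proto-segment is *a.
Position 7: Yobelic has l, Rihan has r, Satune has l. Yobelic preserves l here (none of its changes turn any other segment into l), so the proto-segment is *l.
This points to *busaral. Verify forward in each daughter:
Yobelic: start from *busaral.
  rule 1 (rhotacism): busaral → buraral
  rule 2: no change — buraral
  rule 3: no change — buraral
  rule 4 (vowel merger): buraral → burorol
  ⇒ Yobelic burorol
Rihan: *busaral > buraral > burerel > burerer  (by rhotacism, vowel merger, unconditioned shift)
Satune: *busaral
  busaral (rule 1 does not apply)
  busaral → bosaral   [vowel merger]
  bosaral → bosalal   [unconditioned shift]
  bosalal → posalal   [unconditioned shift]
  giving Satune posalal.
No other proto-form is consistent with every reflex, so the reconstruction is *busaral.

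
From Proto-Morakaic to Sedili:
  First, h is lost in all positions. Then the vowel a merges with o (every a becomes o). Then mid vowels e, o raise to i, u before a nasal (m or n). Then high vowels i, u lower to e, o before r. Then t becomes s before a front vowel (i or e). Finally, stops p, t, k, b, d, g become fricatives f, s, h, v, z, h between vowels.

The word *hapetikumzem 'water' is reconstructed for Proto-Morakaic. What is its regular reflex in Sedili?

ofesihumzim

Sedili: *hapetikumzem > apetikumzem > opetikumzem > opetikumzim > opesikumzim > ofesihumzim  (by h-loss, vowel merger, pre-nasal raising, palatalisation, intervocalic lenition)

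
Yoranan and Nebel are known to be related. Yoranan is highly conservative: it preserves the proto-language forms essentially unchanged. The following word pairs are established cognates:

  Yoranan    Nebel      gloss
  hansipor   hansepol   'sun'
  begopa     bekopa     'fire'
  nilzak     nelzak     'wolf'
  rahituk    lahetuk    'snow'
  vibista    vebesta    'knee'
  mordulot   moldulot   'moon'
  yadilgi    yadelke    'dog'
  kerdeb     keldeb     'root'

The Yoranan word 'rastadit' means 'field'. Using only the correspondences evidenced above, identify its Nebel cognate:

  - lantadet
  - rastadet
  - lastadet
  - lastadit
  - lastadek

lastadet

rahituk ~ lahetuk — Yoranan r corresponds to Nebel l word-initially before a back vowel.
nilzak ~ nelzak, rahituk ~ lahetuk — Yoranan i corresponds to Nebel e after a consonant, before a consonant other than r, m, n, p, b, f, v.
Applying these to Yoranan 'rastadit':
  rastadit → lastadit   (r→l word-initially before a back vowel)
  lastadit → lastadet   (i→e after a consonant, before a consonant other than r, m, n, p, b, f, v)
So the Nebel cognate is 'lastadet'.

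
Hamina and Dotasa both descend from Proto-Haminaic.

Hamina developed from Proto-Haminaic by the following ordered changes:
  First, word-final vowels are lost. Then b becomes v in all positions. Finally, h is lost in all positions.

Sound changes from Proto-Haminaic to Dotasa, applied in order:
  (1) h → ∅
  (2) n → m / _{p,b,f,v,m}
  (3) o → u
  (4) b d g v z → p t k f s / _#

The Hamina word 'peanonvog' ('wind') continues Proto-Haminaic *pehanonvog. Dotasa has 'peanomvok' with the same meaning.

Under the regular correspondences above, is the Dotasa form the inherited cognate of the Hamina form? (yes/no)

no

Derive the expected Dotasa reflex of *pehanonvog:
Dotasa: *pehanonvog
  pehanonvog → peanonvog   [h-loss]
  peanonvog → peanomvog   [nasal place assimilation]
  peanomvog → peanumvug   [vowel merger]
  peanumvug → peanumvuk   [final devoicing]
  giving Dotasa peanumvuk.
The regular Dotasa reflex would be 'peanumvuk', but the attested form is 'peanomvok'. The correspondence is irregular, so they are not cognates (the Dotasa form has a different source).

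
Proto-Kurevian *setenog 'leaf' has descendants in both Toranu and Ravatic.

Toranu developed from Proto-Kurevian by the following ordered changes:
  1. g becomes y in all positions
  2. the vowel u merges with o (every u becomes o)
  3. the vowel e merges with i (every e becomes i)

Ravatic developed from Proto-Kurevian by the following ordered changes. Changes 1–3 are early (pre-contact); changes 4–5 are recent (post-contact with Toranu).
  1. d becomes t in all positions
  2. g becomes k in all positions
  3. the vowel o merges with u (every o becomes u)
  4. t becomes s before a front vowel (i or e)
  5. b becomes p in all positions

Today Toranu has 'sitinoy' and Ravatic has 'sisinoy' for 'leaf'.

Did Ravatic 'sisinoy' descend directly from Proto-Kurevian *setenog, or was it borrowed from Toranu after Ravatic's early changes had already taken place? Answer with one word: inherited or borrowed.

If inherited, *setenog would pass through all of Ravatic's changes:
Ravatic: *setenog
  setenog (rule 1 does not apply)
  setenog → setenok   [unconditioned shift]
  setenok → setenuk   [vowel merger]
  setenuk → sesenuk   [palatalisation]
  sesenuk (rule 5 does not apply)
  giving Ravatic sesenuk.
If borrowed from Toranu 'sitinoy' after the early changes, it would undergo only the recent ones:
  rule 4 (palatalisation): sitinoy → sisinoy
  rule 5 (unconditioned shift): no change (sisinoy)
  ⇒ as a loan: sisinoy
Ravatic 'sisinoy' matches the loan outcome 'sisinoy', not the inherited 'sesenuk' — it skipped the early Ravatic changes, so it was borrowed from Toranu.

borrowed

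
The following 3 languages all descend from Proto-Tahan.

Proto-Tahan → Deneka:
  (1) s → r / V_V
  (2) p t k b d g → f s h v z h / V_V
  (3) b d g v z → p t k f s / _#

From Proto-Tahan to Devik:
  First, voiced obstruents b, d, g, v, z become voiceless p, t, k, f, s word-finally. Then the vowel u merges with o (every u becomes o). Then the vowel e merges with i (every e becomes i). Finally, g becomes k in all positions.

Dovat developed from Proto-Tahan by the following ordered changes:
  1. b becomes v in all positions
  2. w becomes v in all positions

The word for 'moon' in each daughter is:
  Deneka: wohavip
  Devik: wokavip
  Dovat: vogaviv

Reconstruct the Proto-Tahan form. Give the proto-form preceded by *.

Position 3: Deneka has h, Devik has k, Dovat has g. Dovat preserves g here (none of its changes turn any other segment into g), so the proto-segment is *g.
Position 1: Deneka has w, Devik has w, Dovat has v. Deneka preserves w here (none of its changes turn any other segment into w), so the proto-segment is *w.
Continuing position by position gives *wogavib; check it forward:
Deneka: start from *wogavib.
  rule 1: no change — wogavib
  rule 2 (intervocalic lenition): wogavib → wohavib
  rule 3 (final devoicing): wohavib → wohavip
  ⇒ Deneka wohavip
Devik: start from *wogavib.
  rule 1 (final devoicing): wogavib → wogavip
  rule 2: no change — wogavip
  rule 3: no change — wogavip
  rule 4 (unconditioned shift): wogavip → wokavip
  ⇒ Devik wokavip
Dovat: *wogavib > wogaviv > vogaviv  (by unconditioned shift, unconditioned shift)
Only *wogavib yields all of Deneka wohavip, Devik wokavip, Dovat vogaviv.

*wogavib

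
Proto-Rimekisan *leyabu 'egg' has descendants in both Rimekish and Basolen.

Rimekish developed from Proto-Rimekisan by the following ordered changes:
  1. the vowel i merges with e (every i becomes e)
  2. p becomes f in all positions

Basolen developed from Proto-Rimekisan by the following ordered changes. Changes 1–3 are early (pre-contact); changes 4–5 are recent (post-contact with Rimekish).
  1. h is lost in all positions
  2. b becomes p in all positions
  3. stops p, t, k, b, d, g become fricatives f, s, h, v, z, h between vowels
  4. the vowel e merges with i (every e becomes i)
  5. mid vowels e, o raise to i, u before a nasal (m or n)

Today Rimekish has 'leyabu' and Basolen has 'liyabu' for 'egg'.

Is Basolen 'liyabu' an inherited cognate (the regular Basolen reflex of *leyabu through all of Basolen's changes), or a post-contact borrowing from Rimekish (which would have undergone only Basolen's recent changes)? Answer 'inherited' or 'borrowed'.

If inherited, *leyabu would pass through all of Basolen's changes:
Basolen: *leyabu
  leyabu (rule 1 does not apply)
  leyabu → leyapu   [unconditioned shift]
  leyapu → leyafu   [intervocalic lenition]
  leyafu → liyafu   [vowel merger]
  liyafu (rule 5 does not apply)
  giving Basolen liyafu.
If borrowed from Rimekish 'leyabu' after the early changes, it would undergo only the recent ones:
  rule 4 (vowel merger): leyabu → liyabu
  rule 5 (pre-nasal raising): no change (liyabu)
  ⇒ as a loan: liyabu
Basolen 'liyabu' matches the loan outcome 'liyabu', not the inherited 'liyafu' — it skipped the early Basolen changes, so it was borrowed from Rimekish.

borrowed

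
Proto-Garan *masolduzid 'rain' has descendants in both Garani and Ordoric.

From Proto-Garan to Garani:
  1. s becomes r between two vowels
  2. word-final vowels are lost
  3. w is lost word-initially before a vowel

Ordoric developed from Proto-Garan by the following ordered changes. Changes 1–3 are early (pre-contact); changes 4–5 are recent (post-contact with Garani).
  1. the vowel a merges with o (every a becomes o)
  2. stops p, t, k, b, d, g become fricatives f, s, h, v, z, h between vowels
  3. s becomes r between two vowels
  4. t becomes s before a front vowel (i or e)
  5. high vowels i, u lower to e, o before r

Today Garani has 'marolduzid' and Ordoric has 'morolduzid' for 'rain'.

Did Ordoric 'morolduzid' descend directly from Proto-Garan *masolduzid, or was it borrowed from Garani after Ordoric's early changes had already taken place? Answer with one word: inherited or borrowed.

If inherited, *masolduzid would pass through all of Ordoric's changes:
Ordoric: *masolduzid > mosolduzid > morolduzid  (by vowel merger, rhotacism)
If borrowed from Garani 'marolduzid' after the early changes, it would undergo only the recent ones:
  rule 4 (palatalisation): no change (marolduzid)
  rule 5 (pre-rhotic lowering): no change (marolduzid)
  ⇒ as a loan: marolduzid
Ordoric 'morolduzid' matches the inherited outcome exactly, so it is an inherited cognate, not a loan.

inherited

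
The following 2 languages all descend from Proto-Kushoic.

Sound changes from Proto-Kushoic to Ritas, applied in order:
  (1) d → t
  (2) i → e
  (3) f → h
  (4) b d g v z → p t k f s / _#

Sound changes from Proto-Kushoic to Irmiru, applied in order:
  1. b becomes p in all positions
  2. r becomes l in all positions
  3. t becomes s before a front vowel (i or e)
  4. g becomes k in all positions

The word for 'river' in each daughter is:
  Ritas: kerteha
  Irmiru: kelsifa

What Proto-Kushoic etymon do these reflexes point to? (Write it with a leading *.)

*kertifa

Position 6: Ritas has h, Irmiru has f. Irmiru preserves f here (none of its changes turn any other segment into f), so the proto-segment is *f.
Position 3: Ritas has r, Irmiru has l. Ritas preserves r here (none of its changes turn any other segment into r), so the proto-segment is *r.
Verify the candidate proto-form against each daughter:
Ritas: *kertifa > kertefa > kerteha  (by vowel merger, unconditioned shift)
Irmiru: *kertifa > keltifa > kelsifa  (by unconditioned shift, palatalisation)
*kertifa is the unique common source.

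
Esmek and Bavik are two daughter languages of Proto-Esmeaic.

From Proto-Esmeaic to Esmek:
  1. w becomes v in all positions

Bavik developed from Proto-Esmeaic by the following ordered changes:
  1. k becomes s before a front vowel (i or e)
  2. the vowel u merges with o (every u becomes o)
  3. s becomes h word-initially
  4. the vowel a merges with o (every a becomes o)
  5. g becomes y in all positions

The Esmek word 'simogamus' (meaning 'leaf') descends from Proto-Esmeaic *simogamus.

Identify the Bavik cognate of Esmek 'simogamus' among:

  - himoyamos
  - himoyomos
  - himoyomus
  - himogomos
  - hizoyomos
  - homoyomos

himoyomos

Bavik: start from *simogamus.
  rule 1: no change — simogamus
  rule 2 (vowel merger): simogamus → simogamos
  rule 3 (debuccalisation): simogamos → himogamos
  rule 4 (vowel merger): himogamos → himogomos
  rule 5 (unconditioned shift): himogomos → himoyomos
  ⇒ Bavik himoyomos
Only 'himoyomos' matches the regular Bavik development of *simogamus.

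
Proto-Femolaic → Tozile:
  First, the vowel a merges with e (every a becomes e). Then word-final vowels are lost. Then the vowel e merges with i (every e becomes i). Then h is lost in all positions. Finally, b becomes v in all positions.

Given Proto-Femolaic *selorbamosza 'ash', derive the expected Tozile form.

silorvimosz

Tozile: start from *selorbamosza.
  rule 1 (vowel merger): selorbamosza → selorbemosze
  rule 2 (apocope): selorbemosze → selorbemosz
  rule 3 (vowel merger): selorbemosz → silorbimosz
  rule 4: no change — silorbimosz
  rule 5 (unconditioned shift): silorbimosz → silorvimosz
  ⇒ Tozile silorvimosz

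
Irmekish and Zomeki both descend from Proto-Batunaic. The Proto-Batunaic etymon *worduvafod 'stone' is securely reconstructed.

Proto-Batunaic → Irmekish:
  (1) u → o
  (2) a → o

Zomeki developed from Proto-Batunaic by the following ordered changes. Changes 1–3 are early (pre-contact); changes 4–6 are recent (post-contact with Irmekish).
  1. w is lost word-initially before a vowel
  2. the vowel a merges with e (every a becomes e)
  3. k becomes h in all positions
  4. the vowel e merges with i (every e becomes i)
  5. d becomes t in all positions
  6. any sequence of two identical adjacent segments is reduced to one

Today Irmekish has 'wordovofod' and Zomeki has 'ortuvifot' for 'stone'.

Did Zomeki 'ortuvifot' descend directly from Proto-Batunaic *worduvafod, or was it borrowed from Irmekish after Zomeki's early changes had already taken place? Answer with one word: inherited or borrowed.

If inherited, *worduvafod would pass through all of Zomeki's changes:
Zomeki: start from *worduvafod.
  rule 1 (glide loss): worduvafod → orduvafod
  rule 2 (vowel merger): orduvafod → orduvefod
  rule 3: no change — orduvefod
  rule 4 (vowel merger): orduvefod → orduvifod
  rule 5 (unconditioned shift): orduvifod → ortuvifot
  rule 6: no change — ortuvifot
  ⇒ Zomeki ortuvifot
If borrowed from Irmekish 'wordovofod' after the early changes, it would undergo only the recent ones:
  rule 4 (vowel merger): no change (wordovofod)
  rule 5 (unconditioned shift): wordovofod → wortovofot
  rule 6 (degemination): no change (wortovofot)
  ⇒ as a loan: wortovofot
Zomeki 'ortuvifot' matches the inherited outcome exactly, so it is an inherited cognate, not a loan.

inherited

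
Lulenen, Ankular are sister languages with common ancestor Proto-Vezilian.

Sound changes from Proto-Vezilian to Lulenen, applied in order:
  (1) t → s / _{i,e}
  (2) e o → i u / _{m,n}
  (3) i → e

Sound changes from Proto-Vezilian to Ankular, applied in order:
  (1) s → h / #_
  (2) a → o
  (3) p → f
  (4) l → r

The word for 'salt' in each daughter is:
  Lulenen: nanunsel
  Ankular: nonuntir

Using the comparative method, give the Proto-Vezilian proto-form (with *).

*nanuntil

Position 2: Lulenen has a, Ankular has o. Lulenen preserves a here (none of its changes turn any other segment into a), so the proto-segment is *a.
Position 6: Lulenen has s, Ankular has t. Ankular preserves t here (none of its changes turn any other segment into t), so the proto-segment is *t.
Position 7: Lulenen has e, Ankular has i. Ankular preserves i here (none of its changes turn any other segment into i), so the proto-segment is *i.
Verify the candidate proto-form against each daughter:
Lulenen: start from *nanuntil.
  rule 1 (palatalisation): nanuntil → nanunsil
  rule 2: no change — nanunsil
  rule 3 (vowel merger): nanunsil → nanunsel
  ⇒ Lulenen nanunsel
Ankular: start from *nanuntil.
  rule 1: no change — nanuntil
  rule 2 (vowel merger): nanuntil → nonuntil
  rule 3: no change — nonuntil
  rule 4 (unconditioned shift): nonuntil → nonuntir
  ⇒ Ankular nonuntir
Only *nanuntil yields all of Lulenen nanunsel, Ankular nonuntir.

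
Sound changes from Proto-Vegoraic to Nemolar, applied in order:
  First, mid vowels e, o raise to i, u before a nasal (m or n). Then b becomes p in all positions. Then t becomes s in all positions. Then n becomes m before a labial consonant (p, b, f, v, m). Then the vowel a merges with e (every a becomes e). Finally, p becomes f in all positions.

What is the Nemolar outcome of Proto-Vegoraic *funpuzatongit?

Nemolar: *funpuzatongit > funpuzatungit > funpuzasungis > fumpuzasungis > fumpuzesungis > fumfuzesungis  (by pre-nasal raising, unconditioned shift, nasal place assimilation, vowel merger, unconditioned shift)

fumfuzesungis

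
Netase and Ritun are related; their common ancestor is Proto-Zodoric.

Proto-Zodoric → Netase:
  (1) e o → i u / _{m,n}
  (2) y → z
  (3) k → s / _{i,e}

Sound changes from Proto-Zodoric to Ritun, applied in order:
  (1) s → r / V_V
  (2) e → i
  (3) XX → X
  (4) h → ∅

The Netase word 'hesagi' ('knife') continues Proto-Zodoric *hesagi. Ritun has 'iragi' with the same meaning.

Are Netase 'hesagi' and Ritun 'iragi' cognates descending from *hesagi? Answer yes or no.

Derive the expected Ritun reflex of *hesagi:
Ritun: start from *hesagi.
  rule 1 (rhotacism): hesagi → heragi
  rule 2 (vowel merger): heragi → hiragi
  rule 3: no change — hiragi
  rule 4 (h-loss): hiragi → iragi
  ⇒ Ritun iragi
Ritun 'iragi' matches the regular reflex exactly, so the pair is cognate.

yes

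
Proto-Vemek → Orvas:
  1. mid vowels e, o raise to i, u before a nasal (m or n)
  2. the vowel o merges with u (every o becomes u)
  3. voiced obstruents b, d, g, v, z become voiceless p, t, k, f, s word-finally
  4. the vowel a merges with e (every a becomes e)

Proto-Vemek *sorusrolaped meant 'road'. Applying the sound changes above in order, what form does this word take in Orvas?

Orvas: *sorusrolaped
  sorusrolaped (rule 1 does not apply)
  sorusrolaped → surusrulaped   [vowel merger]
  surusrulaped → surusrulapet   [final devoicing]
  surusrulapet → surusrulepet   [vowel merger]
  giving Orvas surusrulepet.

surusrulepet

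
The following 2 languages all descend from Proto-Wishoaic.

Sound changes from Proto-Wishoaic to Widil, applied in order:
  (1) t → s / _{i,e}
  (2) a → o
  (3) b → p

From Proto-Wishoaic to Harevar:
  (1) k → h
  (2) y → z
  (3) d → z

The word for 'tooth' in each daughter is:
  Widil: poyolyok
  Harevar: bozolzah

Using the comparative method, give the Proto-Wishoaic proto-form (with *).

Position 8: Widil has k, Harevar has h. Widil preserves k here (none of its changes turn any other segment into k), so the proto-segment is *k.
Position 6: Widil has y, Harevar has z. Widil preserves y here (none of its changes turn any other segment into y), so the proto-segment is *y.
Verify the candidate proto-form against each daughter:
Widil: *boyolyak > boyolyok > poyolyok  (by vowel merger, unconditioned shift)
Harevar: *boyolyak
  boyolyak → boyolyah   [unconditioned shift]
  boyolyah → bozolzah   [unconditioned shift]
  bozolzah (rule 3 does not apply)
  giving Harevar bozolzah.
No other proto-form is consistent with every reflex, so the reconstruction is *boyolyak.

*boyolyak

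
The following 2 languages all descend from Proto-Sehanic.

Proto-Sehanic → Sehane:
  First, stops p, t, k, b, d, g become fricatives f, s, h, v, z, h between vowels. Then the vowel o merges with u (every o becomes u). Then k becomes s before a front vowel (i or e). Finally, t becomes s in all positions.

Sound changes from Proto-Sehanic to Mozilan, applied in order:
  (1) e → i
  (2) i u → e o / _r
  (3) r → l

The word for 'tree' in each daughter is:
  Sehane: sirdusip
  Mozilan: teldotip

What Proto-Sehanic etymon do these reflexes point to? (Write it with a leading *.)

*tirdotip

Position 2: Sehane has i, Mozilan has e. Sehane preserves i here (none of its changes turn any other segment into i), so the proto-segment is *i.
Position 1: Sehane has s, Mozilan has t. Mozilan preserves t here (none of its changes turn any other segment into t), so the proto-segment is *t.
Continuing position by position gives *tirdotip; check it forward:
Sehane: *tirdotip > tirdosip > tirdusip > sirdusip  (by intervocalic lenition, vowel merger, unconditioned shift)
Mozilan: *tirdotip
  tirdotip (rule 1 does not apply)
  tirdotip → terdotip   [pre-rhotic lowering]
  terdotip → teldotip   [unconditioned shift]
  giving Mozilan teldotip.
Only *tirdotip yields all of Sehane sirdusip, Mozilan teldotip.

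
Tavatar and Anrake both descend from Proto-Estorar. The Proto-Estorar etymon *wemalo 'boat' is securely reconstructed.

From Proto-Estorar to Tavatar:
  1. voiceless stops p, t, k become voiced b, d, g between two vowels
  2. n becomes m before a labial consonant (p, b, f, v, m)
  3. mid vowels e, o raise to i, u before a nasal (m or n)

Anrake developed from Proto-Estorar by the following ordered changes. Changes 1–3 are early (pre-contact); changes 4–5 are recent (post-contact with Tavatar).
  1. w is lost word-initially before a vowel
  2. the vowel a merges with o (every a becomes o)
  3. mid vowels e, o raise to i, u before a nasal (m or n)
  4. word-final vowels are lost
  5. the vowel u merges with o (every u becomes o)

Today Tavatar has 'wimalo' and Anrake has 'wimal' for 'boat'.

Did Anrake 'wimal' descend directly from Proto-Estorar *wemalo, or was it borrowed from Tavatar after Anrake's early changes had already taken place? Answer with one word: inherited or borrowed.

If inherited, *wemalo would pass through all of Anrake's changes:
Anrake: *wemalo > emalo > emolo > imolo > imol  (by glide loss, vowel merger, pre-nasal raising, apocope)
If borrowed from Tavatar 'wimalo' after the early changes, it would undergo only the recent ones:
  rule 4 (apocope): wimalo → wimal
  rule 5 (vowel merger): no change (wimal)
  ⇒ as a loan: wimal
Anrake 'wimal' matches the loan outcome 'wimal', not the inherited 'imol' — it skipped the early Anrake changes, so it was borrowed from Tavatar.

borrowed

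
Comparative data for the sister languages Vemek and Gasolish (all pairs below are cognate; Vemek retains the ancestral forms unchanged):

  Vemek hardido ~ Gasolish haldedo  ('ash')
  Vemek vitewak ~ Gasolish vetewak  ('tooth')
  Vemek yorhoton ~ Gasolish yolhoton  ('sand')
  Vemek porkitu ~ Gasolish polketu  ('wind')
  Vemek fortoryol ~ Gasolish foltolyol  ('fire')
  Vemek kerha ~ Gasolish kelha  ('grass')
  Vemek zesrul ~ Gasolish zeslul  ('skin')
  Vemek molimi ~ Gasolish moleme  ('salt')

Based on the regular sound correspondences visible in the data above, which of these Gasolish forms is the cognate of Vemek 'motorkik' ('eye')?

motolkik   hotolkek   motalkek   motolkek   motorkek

motolkek

hardido ~ haldedo, yorhoton ~ yolhoton — Vemek r corresponds to Gasolish l after a vowel, before a consonant other than r, m, n, p, b, f, v.
hardido ~ haldedo, vitewak ~ vetewak — Vemek i corresponds to Gasolish e after a consonant, before a consonant other than r, m, n, p, b, f, v.
Applying these to Vemek 'motorkik':
  motorkik → motolkik   (r→l after a vowel, before a consonant other than r, m, n, p, b, f, v)
  motolkik → motolkek   (i→e after a consonant, before a consonant other than r, m, n, p, b, f, v)
So the Gasolish cognate is 'motolkek'.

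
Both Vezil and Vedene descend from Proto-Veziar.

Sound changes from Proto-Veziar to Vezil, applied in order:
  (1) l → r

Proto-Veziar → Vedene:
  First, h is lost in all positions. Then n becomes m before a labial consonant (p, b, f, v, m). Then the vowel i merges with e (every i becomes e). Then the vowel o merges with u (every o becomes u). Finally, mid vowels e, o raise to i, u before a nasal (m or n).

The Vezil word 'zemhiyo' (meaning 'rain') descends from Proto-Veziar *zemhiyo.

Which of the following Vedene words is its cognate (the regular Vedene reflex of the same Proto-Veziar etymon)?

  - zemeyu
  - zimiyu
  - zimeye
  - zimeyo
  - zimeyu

Vedene: *zemhiyo
  zemhiyo → zemiyo   [h-loss]
  zemiyo (rule 2 does not apply)
  zemiyo → zemeyo   [vowel merger]
  zemeyo → zemeyu   [vowel merger]
  zemeyu → zimeyu   [pre-nasal raising]
  giving Vedene zimeyu.
Only 'zimeyu' matches the regular Vedene development of *zemhiyo.

zimeyu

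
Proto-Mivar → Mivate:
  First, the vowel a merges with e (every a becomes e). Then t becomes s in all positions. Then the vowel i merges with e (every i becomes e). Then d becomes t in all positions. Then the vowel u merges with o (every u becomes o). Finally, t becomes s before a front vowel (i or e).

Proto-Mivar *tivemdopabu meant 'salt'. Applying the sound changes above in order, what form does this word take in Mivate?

sevemtopebo

Mivate: *tivemdopabu > tivemdopebu > sivemdopebu > sevemdopebu > sevemtopebu > sevemtopebo  (by vowel merger, unconditioned shift, vowel merger, unconditioned shift, vowel merger)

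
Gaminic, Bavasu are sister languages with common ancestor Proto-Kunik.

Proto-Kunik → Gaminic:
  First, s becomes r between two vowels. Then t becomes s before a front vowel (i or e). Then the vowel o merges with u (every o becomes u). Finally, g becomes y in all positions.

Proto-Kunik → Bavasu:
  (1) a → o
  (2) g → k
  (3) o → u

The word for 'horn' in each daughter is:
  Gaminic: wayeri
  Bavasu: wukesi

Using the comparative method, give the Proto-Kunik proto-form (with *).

*wagesi

Position 5: Gaminic has r, Bavasu has s. Bavasu preserves s here (none of its changes turn any other segment into s), so the proto-segment is *s.
Position 3: Gaminic has y, Bavasu has k. Taking the neighbouring segments as reconstructed: Gaminic y could go back to *g or *y; Bavasu k could go back to *k or *g — the one source consistent with every daughter is *g.
Continuing position by position gives *wagesi; check it forward:
Gaminic: start from *wagesi.
  rule 1 (rhotacism): wagesi → wageri
  rule 2: no change — wageri
  rule 3: no change — wageri
  rule 4 (unconditioned shift): wageri → wayeri
  ⇒ Gaminic wayeri
Bavasu: start from *wagesi.
  rule 1 (vowel merger): wagesi → wogesi
  rule 2 (unconditioned shift): wogesi → wokesi
  rule 3 (vowel merger): wokesi → wukesi
  ⇒ Bavasu wukesi
Only *wagesi yields all of Gaminic wayeri, Bavasu wukesi.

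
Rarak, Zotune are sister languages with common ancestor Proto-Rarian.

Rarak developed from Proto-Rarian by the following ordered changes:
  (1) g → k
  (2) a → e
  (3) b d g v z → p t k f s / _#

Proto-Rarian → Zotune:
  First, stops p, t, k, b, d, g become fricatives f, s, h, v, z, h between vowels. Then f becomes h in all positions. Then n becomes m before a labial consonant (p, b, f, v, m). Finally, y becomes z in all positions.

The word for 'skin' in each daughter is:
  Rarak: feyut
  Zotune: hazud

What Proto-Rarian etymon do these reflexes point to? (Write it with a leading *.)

*fayud

Position 2: Rarak has e, Zotune has a. Zotune preserves a here (none of its changes turn any other segment into a), so the proto-segment is *a.
Position 3: Rarak has y, Zotune has z. Rarak preserves y here (none of its changes turn any other segment into y), so the proto-segment is *y.
This points to *fayud. Verify forward in each daughter:
Rarak: *fayud
  fayud (rule 1 does not apply)
  fayud → feyud   [vowel merger]
  feyud → feyut   [final devoicing]
  giving Rarak feyut.
Zotune: *fayud > hayud > hazud  (by unconditioned shift, unconditioned shift)
Only *fayud yields all of Rarak feyut, Zotune hazud.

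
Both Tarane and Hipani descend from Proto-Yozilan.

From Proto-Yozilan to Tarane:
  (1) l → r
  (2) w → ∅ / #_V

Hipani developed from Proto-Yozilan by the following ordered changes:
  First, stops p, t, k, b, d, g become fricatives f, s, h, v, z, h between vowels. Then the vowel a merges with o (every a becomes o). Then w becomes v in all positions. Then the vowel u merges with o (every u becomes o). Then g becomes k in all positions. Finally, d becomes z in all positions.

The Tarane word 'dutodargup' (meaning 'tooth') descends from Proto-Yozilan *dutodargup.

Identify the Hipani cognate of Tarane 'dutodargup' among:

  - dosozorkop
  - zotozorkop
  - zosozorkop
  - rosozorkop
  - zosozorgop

zosozorkop

Hipani: *dutodargup > dusozargup > dusozorgup > dosozorgop > dosozorkop > zosozorkop  (by intervocalic lenition, vowel merger, vowel merger, unconditioned shift, unconditioned shift)
Among the options, 'zosozorkop' alone shows every Hipani change applied in order.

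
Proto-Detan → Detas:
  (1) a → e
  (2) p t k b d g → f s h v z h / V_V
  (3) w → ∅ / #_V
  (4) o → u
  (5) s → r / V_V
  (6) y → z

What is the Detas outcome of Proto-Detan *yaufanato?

Detas: *yaufanato
  yaufanato → yeufeneto   [vowel merger]
  yeufeneto → yeufeneso   [intervocalic lenition]
  yeufeneso (rule 3 does not apply)
  yeufeneso → yeufenesu   [vowel merger]
  yeufenesu → yeufeneru   [rhotacism]
  yeufeneru → zeufeneru   [unconditioned shift]
  giving Detas zeufeneru.

zeufeneru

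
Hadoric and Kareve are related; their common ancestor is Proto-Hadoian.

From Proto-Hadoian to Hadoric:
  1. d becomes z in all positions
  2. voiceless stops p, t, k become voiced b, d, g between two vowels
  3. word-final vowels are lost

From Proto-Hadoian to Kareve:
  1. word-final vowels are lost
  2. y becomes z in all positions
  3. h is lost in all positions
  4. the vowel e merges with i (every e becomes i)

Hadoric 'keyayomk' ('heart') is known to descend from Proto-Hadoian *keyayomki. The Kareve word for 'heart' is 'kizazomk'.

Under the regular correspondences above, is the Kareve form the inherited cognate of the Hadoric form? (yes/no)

Derive the expected Kareve reflex of *keyayomki:
Kareve: *keyayomki
  keyayomki → keyayomk   [apocope]
  keyayomk → kezazomk   [unconditioned shift]
  kezazomk (rule 3 does not apply)
  kezazomk → kizazomk   [vowel merger]
  giving Kareve kizazomk.
Kareve 'kizazomk' matches the regular reflex exactly, so the pair is cognate.

yes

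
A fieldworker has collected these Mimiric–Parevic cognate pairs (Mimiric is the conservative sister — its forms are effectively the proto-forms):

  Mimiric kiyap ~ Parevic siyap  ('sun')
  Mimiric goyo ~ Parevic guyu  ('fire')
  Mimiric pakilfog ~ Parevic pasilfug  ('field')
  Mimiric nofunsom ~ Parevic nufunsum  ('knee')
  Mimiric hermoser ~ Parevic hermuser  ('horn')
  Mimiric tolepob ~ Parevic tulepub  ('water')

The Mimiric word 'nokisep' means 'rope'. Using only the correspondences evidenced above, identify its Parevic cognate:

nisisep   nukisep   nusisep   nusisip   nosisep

nusisep

goyo ~ guyu, pakilfog ~ pasilfug — Mimiric o corresponds to Parevic u after a consonant, before a consonant other than r, m, n, p, b, f, v.
pakilfog ~ pasilfug — Mimiric k corresponds to Parevic s between vowels (before a front vowel).
Applying these to Mimiric 'nokisep':
  nokisep → nukisep   (o→u after a consonant, before a consonant other than r, m, n, p, b, f, v)
  nukisep → nusisep   (k→s between vowels (before a front vowel))
So the Parevic cognate is 'nusisep'.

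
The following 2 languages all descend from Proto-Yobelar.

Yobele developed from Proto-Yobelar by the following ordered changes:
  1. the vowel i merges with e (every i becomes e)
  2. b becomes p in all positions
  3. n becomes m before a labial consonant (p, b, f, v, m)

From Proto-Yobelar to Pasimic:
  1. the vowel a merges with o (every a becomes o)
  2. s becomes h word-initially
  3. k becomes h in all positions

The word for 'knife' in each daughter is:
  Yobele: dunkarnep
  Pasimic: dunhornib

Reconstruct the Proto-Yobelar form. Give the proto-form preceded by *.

*dunkarnib

Position 8: Yobele has e, Pasimic has i. Pasimic preserves i here (none of its changes turn any other segment into i), so the proto-segment is *i.
Position 9: Yobele has p, Pasimic has b. Pasimic preserves b here (none of its changes turn any other segment into b), so the proto-segment is *b.
Continuing position by position gives *dunkarnib; check it forward:
Yobele: *dunkarnib > dunkarneb > dunkarnep  (by vowel merger, unconditioned shift)
Pasimic: *dunkarnib > dunkornib > dunhornib  (by vowel merger, unconditioned shift)
*dunkarnib is the unique common source.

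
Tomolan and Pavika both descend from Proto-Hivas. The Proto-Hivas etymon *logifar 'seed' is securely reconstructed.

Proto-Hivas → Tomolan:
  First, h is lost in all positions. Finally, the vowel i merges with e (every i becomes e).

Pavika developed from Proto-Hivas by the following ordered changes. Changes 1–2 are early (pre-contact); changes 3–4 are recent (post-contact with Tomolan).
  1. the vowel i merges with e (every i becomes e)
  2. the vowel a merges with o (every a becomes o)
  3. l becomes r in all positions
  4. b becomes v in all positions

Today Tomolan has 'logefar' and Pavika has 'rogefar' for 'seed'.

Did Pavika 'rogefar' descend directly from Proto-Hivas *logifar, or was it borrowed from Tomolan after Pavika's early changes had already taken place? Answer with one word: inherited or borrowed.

borrowed

If inherited, *logifar would pass through all of Pavika's changes:
Pavika: start from *logifar.
  rule 1 (vowel merger): logifar → logefar
  rule 2 (vowel merger): logefar → logefor
  rule 3 (unconditioned shift): logefor → rogefor
  rule 4: no change — rogefor
  ⇒ Pavika rogefor
If borrowed from Tomolan 'logefar' after the early changes, it would undergo only the recent ones:
  rule 3 (unconditioned shift): logefar → rogefar
  rule 4 (unconditioned shift): no change (rogefar)
  ⇒ as a loan: rogefar
Pavika 'rogefar' matches the loan outcome 'rogefar', not the inherited 'rogefor' — it skipped the early Pavika changes, so it was borrowed from Tomolan.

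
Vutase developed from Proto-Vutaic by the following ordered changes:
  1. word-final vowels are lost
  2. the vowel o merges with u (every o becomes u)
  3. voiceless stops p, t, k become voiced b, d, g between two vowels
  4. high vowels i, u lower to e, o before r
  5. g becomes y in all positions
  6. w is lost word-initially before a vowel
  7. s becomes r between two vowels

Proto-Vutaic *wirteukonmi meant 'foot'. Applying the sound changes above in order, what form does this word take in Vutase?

Vutase: *wirteukonmi
  wirteukonmi → wirteukonm   [apocope]
  wirteukonm → wirteukunm   [vowel merger]
  wirteukunm → wirteugunm   [intervocalic voicing]
  wirteugunm → werteugunm   [pre-rhotic lowering]
  werteugunm → werteuyunm   [unconditioned shift]
  werteuyunm → erteuyunm   [glide loss]
  erteuyunm (rule 7 does not apply)
  giving Vutase erteuyunm.

erteuyunm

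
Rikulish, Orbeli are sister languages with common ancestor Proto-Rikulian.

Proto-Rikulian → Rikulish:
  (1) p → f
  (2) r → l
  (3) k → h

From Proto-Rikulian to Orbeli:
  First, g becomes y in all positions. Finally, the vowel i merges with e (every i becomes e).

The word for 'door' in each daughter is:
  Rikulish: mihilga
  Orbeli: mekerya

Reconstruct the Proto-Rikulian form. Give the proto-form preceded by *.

*mikirga

Position 2: Rikulish has i, Orbeli has e. Rikulish preserves i here (none of its changes turn any other segment into i), so the proto-segment is *i.
Position 6: Rikulish has g, Orbeli has y. Rikulish preserves g here (none of its changes turn any other segment into g), so the proto-segment is *g.
Position 5: Rikulish has l, Orbeli has r. Orbeli preserves r here (none of its changes turn any other segment into r), so the proto-segment is *r.
Continuing position by position gives *mikirga; check it forward:
Rikulish: *mikirga
  mikirga (rule 1 does not apply)
  mikirga → mikilga   [unconditioned shift]
  mikilga → mihilga   [unconditioned shift]
  giving Rikulish mihilga.
Orbeli: *mikirga > mikirya > mekerya  (by unconditioned shift, vowel merger)
Only *mikirga yields all of Rikulish mihilga, Orbeli mekerya.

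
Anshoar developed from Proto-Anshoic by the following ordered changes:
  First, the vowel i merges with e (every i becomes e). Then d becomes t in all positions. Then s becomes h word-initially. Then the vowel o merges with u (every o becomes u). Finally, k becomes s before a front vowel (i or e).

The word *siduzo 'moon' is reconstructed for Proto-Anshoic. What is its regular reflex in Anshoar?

Anshoar: start from *siduzo.
  rule 1 (vowel merger): siduzo → seduzo
  rule 2 (unconditioned shift): seduzo → setuzo
  rule 3 (debuccalisation): setuzo → hetuzo
  rule 4 (vowel merger): hetuzo → hetuzu
  rule 5: no change — hetuzu
  ⇒ Anshoar hetuzu

hetuzu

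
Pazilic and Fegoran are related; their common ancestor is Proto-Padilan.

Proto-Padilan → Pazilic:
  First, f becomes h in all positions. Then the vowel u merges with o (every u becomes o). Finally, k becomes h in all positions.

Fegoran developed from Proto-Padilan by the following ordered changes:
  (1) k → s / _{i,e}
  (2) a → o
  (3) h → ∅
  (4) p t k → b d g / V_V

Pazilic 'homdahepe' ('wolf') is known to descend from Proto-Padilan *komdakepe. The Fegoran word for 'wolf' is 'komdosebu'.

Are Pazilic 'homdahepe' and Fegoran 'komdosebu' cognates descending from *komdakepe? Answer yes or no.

no

Derive the expected Fegoran reflex of *komdakepe:
Fegoran: *komdakepe > komdasepe > komdosepe > komdosebe  (by palatalisation, vowel merger, intervocalic voicing)
The regular Fegoran reflex would be 'komdosebe', but the attested form is 'komdosebu'. The correspondence is irregular, so they are not cognates (the Fegoran form has a different source).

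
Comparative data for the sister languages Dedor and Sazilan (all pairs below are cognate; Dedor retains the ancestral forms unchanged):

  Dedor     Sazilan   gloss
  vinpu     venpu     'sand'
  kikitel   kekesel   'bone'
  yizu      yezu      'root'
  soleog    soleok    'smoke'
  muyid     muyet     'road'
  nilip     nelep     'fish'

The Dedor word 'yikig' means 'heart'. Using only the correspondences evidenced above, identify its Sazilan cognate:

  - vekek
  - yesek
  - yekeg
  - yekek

kikitel ~ kekesel, yizu ~ yezu — Dedor i corresponds to Sazilan e after a consonant, before a consonant other than r, m, n, p, b, f, v.
soleog ~ soleok — Dedor g corresponds to Sazilan k word-finally.
Applying these to Dedor 'yikig':
  yikig → yekig   (i→e after a consonant, before a consonant other than r, m, n, p, b, f, v)
  yekig → yekeg   (i→e after a consonant, before a consonant other than r, m, n, p, b, f, v)
  yekeg → yekek   (g→k word-finally)
So the Sazilan cognate is 'yekek'.

yekek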